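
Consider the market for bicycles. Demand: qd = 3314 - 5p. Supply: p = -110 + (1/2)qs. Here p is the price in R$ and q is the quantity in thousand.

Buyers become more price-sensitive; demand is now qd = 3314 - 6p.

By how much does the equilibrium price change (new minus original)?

Before the shock: 3314 - 5p = 2p + 220 ⇒ 3094 = 7p ⇒ p = 442, q = 1104.
With the change applied: demand qd = 3314 - 6p, supply qs = 2p + 220.
Clearing the new market: 3314 - 6p = 2p + 220, so p = 386.75 and q = 993.5.
Δp = 386.75 − 442 = -55.25.

-55.25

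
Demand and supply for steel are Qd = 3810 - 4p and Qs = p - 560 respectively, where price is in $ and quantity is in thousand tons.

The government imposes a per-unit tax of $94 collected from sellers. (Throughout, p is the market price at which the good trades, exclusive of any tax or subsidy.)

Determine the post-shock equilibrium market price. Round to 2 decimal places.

892.80

Original equilibrium: 3810 - 4p = p - 560 gives 4370 = 5p, so p = 874 and Q = 314.
Since sellers keep the price net of the tax, the effective supply curve becomes Qs = p - 654.
New equilibrium: 3810 - 4p = p - 654 ⇒ 4464 = 5p ⇒ p = 892.8, Q = 238.8.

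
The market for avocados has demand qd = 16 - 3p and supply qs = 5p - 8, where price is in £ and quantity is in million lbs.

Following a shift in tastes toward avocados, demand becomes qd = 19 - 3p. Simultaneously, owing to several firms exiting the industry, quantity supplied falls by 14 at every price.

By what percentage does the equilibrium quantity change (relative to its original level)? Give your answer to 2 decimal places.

Initially, 16 - 3p = 5p - 8, so 24 = 8p and p = 3, q = 7.
The shock moves the curves to qd = 19 - 3p and qs = 5p - 22.
Equate the new curves: 19 - 3p = 5p - 22, giving 41 = 8p, p = 5.125, q = 3.625.
%Δq = (3.625 − 7) / 7 × 100 = -48.21%.

-48.21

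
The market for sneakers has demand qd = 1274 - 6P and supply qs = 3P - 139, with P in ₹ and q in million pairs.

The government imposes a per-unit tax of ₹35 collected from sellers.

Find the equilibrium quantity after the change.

262

Solve the original market: 1274 - 6P = 3P - 139, hence P = 157 and q = 332.
Since sellers keep the price net of the tax, the effective supply curve becomes qs = 3P - 244.
New equilibrium: 1274 - 6P = 3P - 244 ⇒ 1518 = 9P ⇒ P = 506/3 ≈ 168.6667, q = 262.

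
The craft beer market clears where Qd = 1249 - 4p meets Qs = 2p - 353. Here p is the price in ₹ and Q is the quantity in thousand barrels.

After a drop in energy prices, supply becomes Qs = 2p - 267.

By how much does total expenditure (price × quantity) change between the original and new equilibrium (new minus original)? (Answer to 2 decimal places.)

+11891.89

Initially, 1249 - 4p = 2p - 353, so 1602 = 6p and p = 267, Q = 181.
The shock moves the curves to Qd = 1249 - 4p and Qs = 2p - 267.
New equilibrium: 1249 - 4p = 2p - 267 ⇒ 1516 = 6p ⇒ p = 758/3 ≈ 252.6667, Q = 715/3 ≈ 238.3333.
Expenditure moves from 267×181 = 48327 to 252.6667×238.3333 = 60218.8889; change = +11891.89.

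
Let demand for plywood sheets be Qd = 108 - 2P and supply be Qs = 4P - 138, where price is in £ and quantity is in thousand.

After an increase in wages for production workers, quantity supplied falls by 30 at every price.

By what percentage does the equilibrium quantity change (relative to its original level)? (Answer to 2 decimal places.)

Before the shock: 108 - 2P = 4P - 138 ⇒ 246 = 6P ⇒ P = 41, Q = 26.
The shock moves the curves to Qd = 108 - 2P and Qs = 4P - 168.
Clearing the new market: 108 - 2P = 4P - 168, so P = 46 and Q = 16.
%ΔQ = (16 − 26) / 26 × 100 = -38.46%.

-38.46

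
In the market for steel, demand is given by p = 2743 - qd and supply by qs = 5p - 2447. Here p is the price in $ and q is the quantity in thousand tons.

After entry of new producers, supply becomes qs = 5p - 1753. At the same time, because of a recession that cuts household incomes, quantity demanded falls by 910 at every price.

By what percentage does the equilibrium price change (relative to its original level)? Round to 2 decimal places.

Solve the original market: 2743 - p = 5p - 2447, hence p = 865 and q = 1878.
After the shift, demand is qd = 1833 - p and supply is qs = 5p - 1753.
New equilibrium: 1833 - p = 5p - 1753 ⇒ 3586 = 6p ⇒ p = 1793/3 ≈ 597.6667, q = 3706/3 ≈ 1235.3333.
%Δp = (597.6667 − 865) / 865 × 100 = -30.91%.

-30.91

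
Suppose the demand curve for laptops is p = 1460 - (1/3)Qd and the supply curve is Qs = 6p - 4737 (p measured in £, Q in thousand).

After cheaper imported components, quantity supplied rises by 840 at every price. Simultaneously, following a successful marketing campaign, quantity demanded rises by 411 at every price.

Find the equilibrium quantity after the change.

Original equilibrium: 4380 - 3p = 6p - 4737 gives 9117 = 9p, so p = 1013 and Q = 1341.
The new curves are Qd = 4791 - 3p (demand) and Qs = 6p - 3897 (supply).
Equate the new curves: 4791 - 3p = 6p - 3897, giving 8688 = 9p, p = 2896/3 ≈ 965.3333, Q = 1895.

1895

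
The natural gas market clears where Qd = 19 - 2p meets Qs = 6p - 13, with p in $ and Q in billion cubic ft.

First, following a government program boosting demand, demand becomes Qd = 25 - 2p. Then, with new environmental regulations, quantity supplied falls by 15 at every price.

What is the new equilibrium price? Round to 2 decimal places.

Initially, 19 - 2p = 6p - 13, so 32 = 8p and p = 4, Q = 11.
After the shift, demand is Qd = 25 - 2p and supply is Qs = 6p - 28.
New equilibrium: 25 - 2p = 6p - 28 ⇒ 53 = 8p ⇒ p = 6.625, Q = 11.75.

6.63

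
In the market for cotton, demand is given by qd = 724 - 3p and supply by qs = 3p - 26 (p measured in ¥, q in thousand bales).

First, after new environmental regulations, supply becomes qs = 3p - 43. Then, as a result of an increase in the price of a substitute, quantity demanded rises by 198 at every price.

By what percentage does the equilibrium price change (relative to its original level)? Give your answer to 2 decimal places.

Solve the original market: 724 - 3p = 3p - 26, hence p = 125 and q = 349.
The new curves are qd = 922 - 3p (demand) and qs = 3p - 43 (supply).
Equate the new curves: 922 - 3p = 3p - 43, giving 965 = 6p, p = 965/6 ≈ 160.8333, q = 439.5.
%Δp = (160.8333 − 125) / 125 × 100 = +28.67%.

+28.67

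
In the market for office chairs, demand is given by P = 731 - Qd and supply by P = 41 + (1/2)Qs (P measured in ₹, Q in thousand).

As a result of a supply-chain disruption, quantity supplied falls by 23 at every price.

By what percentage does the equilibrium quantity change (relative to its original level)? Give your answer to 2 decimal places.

-1.67

Solve the original market: 731 - P = 2P - 82, hence P = 271 and Q = 460.
The new curves are Qd = 731 - P (demand) and Qs = 2P - 105 (supply).
Clearing the new market: 731 - P = 2P - 105, so P = 836/3 ≈ 278.6667 and Q = 1357/3 ≈ 452.3333.
%ΔQ = (452.3333 − 460) / 460 × 100 = -1.67%.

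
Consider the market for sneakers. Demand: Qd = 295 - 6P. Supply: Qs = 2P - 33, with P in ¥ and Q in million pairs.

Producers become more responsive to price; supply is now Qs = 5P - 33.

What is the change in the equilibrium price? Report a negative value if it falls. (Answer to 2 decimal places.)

Before the shock: 295 - 6P = 2P - 33 ⇒ 328 = 8P ⇒ P = 41, Q = 49.
With the change applied: demand Qd = 295 - 6P, supply Qs = 5P - 33.
New equilibrium: 295 - 6P = 5P - 33 ⇒ 328 = 11P ⇒ P = 328/11 ≈ 29.8182, Q = 1277/11 ≈ 116.0909.
ΔP = 29.8182 − 41 = -11.18.

-11.18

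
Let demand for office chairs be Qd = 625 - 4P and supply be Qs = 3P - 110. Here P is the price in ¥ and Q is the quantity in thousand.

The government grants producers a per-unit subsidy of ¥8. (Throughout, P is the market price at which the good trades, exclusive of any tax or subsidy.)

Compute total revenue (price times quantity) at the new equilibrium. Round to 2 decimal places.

22215.12

Original equilibrium: 625 - 4P = 3P - 110 gives 735 = 7P, so P = 105 and Q = 205.
Since sellers receive the price plus the subsidy, the effective supply curve becomes Qs = 3P - 86.
New equilibrium: 625 - 4P = 3P - 86 ⇒ 711 = 7P ⇒ P = 711/7 ≈ 101.5714, Q = 1531/7 ≈ 218.7143.
New expenditure = 101.5714 × 218.7143 = 22215.12.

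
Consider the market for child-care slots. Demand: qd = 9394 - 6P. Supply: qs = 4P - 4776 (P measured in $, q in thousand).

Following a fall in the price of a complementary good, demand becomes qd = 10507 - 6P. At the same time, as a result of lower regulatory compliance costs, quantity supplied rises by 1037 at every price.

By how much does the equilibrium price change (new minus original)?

+7.6

Original equilibrium: 9394 - 6P = 4P - 4776 gives 14170 = 10P, so P = 1417 and q = 892.
After the shift, demand is qd = 10507 - 6P and supply is qs = 4P - 3739.
Equate the new curves: 10507 - 6P = 4P - 3739, giving 14246 = 10P, P = 1424.6, q = 1959.4.
ΔP = 1424.6 − 1417 = +7.6.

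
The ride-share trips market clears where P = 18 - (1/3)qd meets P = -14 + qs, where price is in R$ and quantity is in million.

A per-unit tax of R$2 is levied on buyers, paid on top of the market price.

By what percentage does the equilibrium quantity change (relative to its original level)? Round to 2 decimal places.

-6.25

Before the shock: 54 - 3P = P + 14 ⇒ 40 = 4P ⇒ P = 10, q = 24.
Since buyers pay the price plus the tax, the effective demand curve becomes qd = 48 - 3P.
Equate the new curves: 48 - 3P = P + 14, giving 34 = 4P, P = 8.5, q = 22.5.
%Δq = (22.5 − 24) / 24 × 100 = -6.25%.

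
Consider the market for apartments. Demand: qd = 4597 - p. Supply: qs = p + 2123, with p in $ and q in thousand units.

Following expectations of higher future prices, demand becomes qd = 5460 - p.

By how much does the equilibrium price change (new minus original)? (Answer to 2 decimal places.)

Original equilibrium: 4597 - p = p + 2123 gives 2474 = 2p, so p = 1237 and q = 3360.
After the shift, demand is qd = 5460 - p and supply is qs = p + 2123.
New equilibrium: 5460 - p = p + 2123 ⇒ 3337 = 2p ⇒ p = 1668.5, q = 3791.5.
Δp = 1668.5 − 1237 = +431.50.

+431.50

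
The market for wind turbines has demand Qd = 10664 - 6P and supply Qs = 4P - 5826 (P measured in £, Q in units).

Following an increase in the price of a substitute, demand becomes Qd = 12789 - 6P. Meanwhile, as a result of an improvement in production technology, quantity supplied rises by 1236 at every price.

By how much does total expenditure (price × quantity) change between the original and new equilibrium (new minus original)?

Initially, 10664 - 6P = 4P - 5826, so 16490 = 10P and P = 1649, Q = 770.
With the change applied: demand Qd = 12789 - 6P, supply Qs = 4P - 4590.
Clearing the new market: 12789 - 6P = 4P - 4590, so P = 1737.9 and Q = 2361.6.
Expenditure moves from 1649×770 = 1269730 to 1737.9×2361.6 = 4104224.64; change = +2834494.64.

+2834494.64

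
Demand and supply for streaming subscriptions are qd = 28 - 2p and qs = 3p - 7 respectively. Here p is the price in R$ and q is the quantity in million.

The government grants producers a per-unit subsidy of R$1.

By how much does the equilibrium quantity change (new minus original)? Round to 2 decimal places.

+1.20

Original equilibrium: 28 - 2p = 3p - 7 gives 35 = 5p, so p = 7 and q = 14.
Since sellers receive the price plus the subsidy, the effective supply curve becomes qs = 3p - 4.
Setting them equal: 28 - 2p = 3p - 4 → 32 = 5p, so p = 6.4 and q = 15.2.
Δq = 15.2 − 14 = +1.20.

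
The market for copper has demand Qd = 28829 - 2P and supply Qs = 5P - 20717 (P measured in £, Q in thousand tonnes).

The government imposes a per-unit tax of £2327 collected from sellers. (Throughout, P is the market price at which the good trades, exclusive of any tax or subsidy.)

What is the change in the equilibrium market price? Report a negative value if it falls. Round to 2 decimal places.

Original equilibrium: 28829 - 2P = 5P - 20717 gives 49546 = 7P, so P = 7078 and Q = 14673.
Since sellers keep the price net of the tax, the effective supply curve becomes Qs = 5P - 32352.
Equate the new curves: 28829 - 2P = 5P - 32352, giving 61181 = 7P, P = 61181/7 ≈ 8740.1429, Q = 79441/7 ≈ 11348.7143.
ΔP = 8740.1429 − 7078 = +1662.14.

+1662.14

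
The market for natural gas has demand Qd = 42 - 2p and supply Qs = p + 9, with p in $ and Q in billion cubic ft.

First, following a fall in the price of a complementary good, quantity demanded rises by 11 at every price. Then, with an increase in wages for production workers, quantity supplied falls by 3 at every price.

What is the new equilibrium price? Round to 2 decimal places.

15.67

Initially, 42 - 2p = p + 9, so 33 = 3p and p = 11, Q = 20.
After the shift, demand is Qd = 53 - 2p and supply is Qs = p + 6.
New equilibrium: 53 - 2p = p + 6 ⇒ 47 = 3p ⇒ p = 47/3 ≈ 15.6667, Q = 65/3 ≈ 21.6667.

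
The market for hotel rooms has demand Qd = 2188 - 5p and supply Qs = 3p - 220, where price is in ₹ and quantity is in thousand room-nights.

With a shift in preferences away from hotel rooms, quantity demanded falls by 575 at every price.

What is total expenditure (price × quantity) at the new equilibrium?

107087.296875

Original equilibrium: 2188 - 5p = 3p - 220 gives 2408 = 8p, so p = 301 and Q = 683.
The shock moves the curves to Qd = 1613 - 5p and Qs = 3p - 220.
New equilibrium: 1613 - 5p = 3p - 220 ⇒ 1833 = 8p ⇒ p = 229.125, Q = 467.375.
New expenditure = 229.125 × 467.375 = 107087.296875.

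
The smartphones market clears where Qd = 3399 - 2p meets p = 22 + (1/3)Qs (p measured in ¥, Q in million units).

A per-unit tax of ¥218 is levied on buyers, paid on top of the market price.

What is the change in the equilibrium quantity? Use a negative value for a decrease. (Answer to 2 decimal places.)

-261.60

Initially, 3399 - 2p = 3p - 66, so 3465 = 5p and p = 693, Q = 2013.
Since buyers pay the price plus the tax, the effective demand curve becomes Qd = 2963 - 2p.
Setting them equal: 2963 - 2p = 3p - 66 → 3029 = 5p, so p = 605.8 and Q = 1751.4.
ΔQ = 1751.4 − 2013 = -261.60.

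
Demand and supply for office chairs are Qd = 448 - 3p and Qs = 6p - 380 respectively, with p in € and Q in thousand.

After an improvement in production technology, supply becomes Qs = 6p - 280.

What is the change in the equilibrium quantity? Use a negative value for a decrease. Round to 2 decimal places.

+33.33

Initially, 448 - 3p = 6p - 380, so 828 = 9p and p = 92, Q = 172.
The new curves are Qd = 448 - 3p (demand) and Qs = 6p - 280 (supply).
Equate the new curves: 448 - 3p = 6p - 280, giving 728 = 9p, p = 728/9 ≈ 80.8889, Q = 616/3 ≈ 205.3333.
ΔQ = 205.3333 − 172 = +33.33.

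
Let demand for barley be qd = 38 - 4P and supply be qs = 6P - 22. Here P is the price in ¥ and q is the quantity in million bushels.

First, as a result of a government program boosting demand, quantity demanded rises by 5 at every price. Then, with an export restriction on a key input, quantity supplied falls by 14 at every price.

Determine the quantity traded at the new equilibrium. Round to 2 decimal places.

11.40

Initially, 38 - 4P = 6P - 22, so 60 = 10P and P = 6, q = 14.
The new curves are qd = 43 - 4P (demand) and qs = 6P - 36 (supply).
Equate the new curves: 43 - 4P = 6P - 36, giving 79 = 10P, P = 7.9, q = 11.4.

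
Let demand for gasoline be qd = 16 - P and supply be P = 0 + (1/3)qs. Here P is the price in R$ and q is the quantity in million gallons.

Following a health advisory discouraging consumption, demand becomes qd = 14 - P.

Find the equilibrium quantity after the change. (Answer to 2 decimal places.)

Original equilibrium: 16 - P = 3P gives 16 = 4P, so P = 4 and q = 12.
The shock moves the curves to qd = 14 - P and qs = 3P.
Equate the new curves: 14 - P = 3P, giving 14 = 4P, P = 3.5, q = 10.5.

10.50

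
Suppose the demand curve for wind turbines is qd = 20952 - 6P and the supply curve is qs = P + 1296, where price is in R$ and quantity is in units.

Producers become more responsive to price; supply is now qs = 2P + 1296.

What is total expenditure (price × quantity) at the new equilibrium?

15257970

Solve the original market: 20952 - 6P = P + 1296, hence P = 2808 and q = 4104.
The new curves are qd = 20952 - 6P (demand) and qs = 2P + 1296 (supply).
Equate the new curves: 20952 - 6P = 2P + 1296, giving 19656 = 8P, P = 2457, q = 6210.
New expenditure = 2457 × 6210 = 15257970.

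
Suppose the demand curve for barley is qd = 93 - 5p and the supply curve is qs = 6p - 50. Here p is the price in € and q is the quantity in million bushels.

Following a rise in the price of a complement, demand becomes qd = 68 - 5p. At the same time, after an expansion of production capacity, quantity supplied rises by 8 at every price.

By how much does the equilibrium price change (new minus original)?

-3

Solve the original market: 93 - 5p = 6p - 50, hence p = 13 and q = 28.
The new curves are qd = 68 - 5p (demand) and qs = 6p - 42 (supply).
Equate the new curves: 68 - 5p = 6p - 42, giving 110 = 11p, p = 10, q = 18.
Δp = 10 − 13 = -3.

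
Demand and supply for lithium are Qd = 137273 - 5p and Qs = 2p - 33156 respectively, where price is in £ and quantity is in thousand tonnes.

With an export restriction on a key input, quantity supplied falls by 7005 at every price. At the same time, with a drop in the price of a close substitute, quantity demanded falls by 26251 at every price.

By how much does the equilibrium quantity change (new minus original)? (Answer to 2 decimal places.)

Initially, 137273 - 5p = 2p - 33156, so 170429 = 7p and p = 24347, Q = 15538.
With the change applied: demand Qd = 111022 - 5p, supply Qs = 2p - 40161.
Clearing the new market: 111022 - 5p = 2p - 40161, so p = 151183/7 ≈ 21597.5714 and Q = 21239/7 ≈ 3034.1429.
ΔQ = 3034.1429 − 15538 = -12503.86.

-12503.86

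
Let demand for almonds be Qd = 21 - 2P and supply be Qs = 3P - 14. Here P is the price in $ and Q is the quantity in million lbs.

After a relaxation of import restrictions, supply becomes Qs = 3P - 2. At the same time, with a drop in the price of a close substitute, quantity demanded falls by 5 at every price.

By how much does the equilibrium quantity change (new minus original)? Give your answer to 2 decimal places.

Original equilibrium: 21 - 2P = 3P - 14 gives 35 = 5P, so P = 7 and Q = 7.
With the change applied: demand Qd = 16 - 2P, supply Qs = 3P - 2.
Clearing the new market: 16 - 2P = 3P - 2, so P = 3.6 and Q = 8.8.
ΔQ = 8.8 − 7 = +1.80.

+1.80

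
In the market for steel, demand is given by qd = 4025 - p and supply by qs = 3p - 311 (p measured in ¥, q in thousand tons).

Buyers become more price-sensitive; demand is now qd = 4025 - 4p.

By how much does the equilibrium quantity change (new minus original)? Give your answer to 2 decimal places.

-1393.71

Original equilibrium: 4025 - p = 3p - 311 gives 4336 = 4p, so p = 1084 and q = 2941.
The shock moves the curves to qd = 4025 - 4p and qs = 3p - 311.
Setting them equal: 4025 - 4p = 3p - 311 → 4336 = 7p, so p = 4336/7 ≈ 619.4286 and q = 10831/7 ≈ 1547.2857.
Δq = 1547.2857 − 2941 = -1393.71.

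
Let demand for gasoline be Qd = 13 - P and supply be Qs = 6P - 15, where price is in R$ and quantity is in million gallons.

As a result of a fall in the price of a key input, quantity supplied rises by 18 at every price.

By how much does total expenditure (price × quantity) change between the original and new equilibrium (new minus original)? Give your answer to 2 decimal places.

Original equilibrium: 13 - P = 6P - 15 gives 28 = 7P, so P = 4 and Q = 9.
The new curves are Qd = 13 - P (demand) and Qs = 6P + 3 (supply).
Setting them equal: 13 - P = 6P + 3 → 10 = 7P, so P = 10/7 ≈ 1.4286 and Q = 81/7 ≈ 11.5714.
Expenditure moves from 4×9 = 36 to 1.4286×11.5714 = 16.5306; change = -19.47.

-19.47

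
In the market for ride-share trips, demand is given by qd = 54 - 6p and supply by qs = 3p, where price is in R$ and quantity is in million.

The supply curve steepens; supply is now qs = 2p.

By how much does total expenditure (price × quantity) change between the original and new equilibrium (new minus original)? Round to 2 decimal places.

-16.88

Initially, 54 - 6p = 3p, so 54 = 9p and p = 6, q = 18.
The new curves are qd = 54 - 6p (demand) and qs = 2p (supply).
Clearing the new market: 54 - 6p = 2p, so p = 6.75 and q = 13.5.
Expenditure moves from 6×18 = 108 to 6.75×13.5 = 91.125; change = -16.88.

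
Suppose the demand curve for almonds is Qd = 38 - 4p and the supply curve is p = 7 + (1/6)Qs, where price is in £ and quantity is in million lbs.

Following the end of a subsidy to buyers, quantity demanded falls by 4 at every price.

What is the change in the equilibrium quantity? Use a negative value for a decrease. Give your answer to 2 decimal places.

Original equilibrium: 38 - 4p = 6p - 42 gives 80 = 10p, so p = 8 and Q = 6.
With the change applied: demand Qd = 34 - 4p, supply Qs = 6p - 42.
Equate the new curves: 34 - 4p = 6p - 42, giving 76 = 10p, p = 7.6, Q = 3.6.
ΔQ = 3.6 − 6 = -2.40.

-2.40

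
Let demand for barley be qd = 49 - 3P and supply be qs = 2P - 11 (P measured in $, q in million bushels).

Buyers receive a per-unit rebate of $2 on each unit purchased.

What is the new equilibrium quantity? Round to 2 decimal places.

15.40

Before the shock: 49 - 3P = 2P - 11 ⇒ 60 = 5P ⇒ P = 12, q = 13.
Since buyers' out-of-pocket price is the market price minus the rebate, the effective demand curve becomes qd = 55 - 3P.
Clearing the new market: 55 - 3P = 2P - 11, so P = 13.2 and q = 15.4.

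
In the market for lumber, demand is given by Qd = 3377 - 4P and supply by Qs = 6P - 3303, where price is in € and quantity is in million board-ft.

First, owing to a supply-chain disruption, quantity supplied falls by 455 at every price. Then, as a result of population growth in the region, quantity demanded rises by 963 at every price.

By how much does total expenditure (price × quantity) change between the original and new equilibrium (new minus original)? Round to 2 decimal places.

Initially, 3377 - 4P = 6P - 3303, so 6680 = 10P and P = 668, Q = 705.
The shock moves the curves to Qd = 4340 - 4P and Qs = 6P - 3758.
Setting them equal: 4340 - 4P = 6P - 3758 → 8098 = 10P, so P = 809.8 and Q = 1100.8.
Expenditure moves from 668×705 = 470940 to 809.8×1100.8 = 891427.84; change = +420487.84.

+420487.84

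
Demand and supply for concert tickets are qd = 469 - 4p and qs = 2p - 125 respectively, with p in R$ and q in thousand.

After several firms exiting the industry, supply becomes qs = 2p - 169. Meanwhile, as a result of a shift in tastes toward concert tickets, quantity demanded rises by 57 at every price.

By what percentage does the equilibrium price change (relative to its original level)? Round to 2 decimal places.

Solve the original market: 469 - 4p = 2p - 125, hence p = 99 and q = 73.
The shock moves the curves to qd = 526 - 4p and qs = 2p - 169.
Equate the new curves: 526 - 4p = 2p - 169, giving 695 = 6p, p = 695/6 ≈ 115.8333, q = 188/3 ≈ 62.6667.
%Δp = (115.8333 − 99) / 99 × 100 = +17.00%.

+17.00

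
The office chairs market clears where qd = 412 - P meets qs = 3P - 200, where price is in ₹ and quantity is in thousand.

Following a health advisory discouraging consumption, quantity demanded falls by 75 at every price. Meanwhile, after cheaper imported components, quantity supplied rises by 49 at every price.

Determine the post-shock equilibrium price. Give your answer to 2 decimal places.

Solve the original market: 412 - P = 3P - 200, hence P = 153 and q = 259.
The new curves are qd = 337 - P (demand) and qs = 3P - 151 (supply).
Equate the new curves: 337 - P = 3P - 151, giving 488 = 4P, P = 122, q = 215.

122.00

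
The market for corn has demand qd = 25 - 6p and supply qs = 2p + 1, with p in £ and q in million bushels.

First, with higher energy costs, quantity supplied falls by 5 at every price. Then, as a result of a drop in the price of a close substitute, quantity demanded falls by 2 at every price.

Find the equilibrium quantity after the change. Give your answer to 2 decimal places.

Before the shock: 25 - 6p = 2p + 1 ⇒ 24 = 8p ⇒ p = 3, q = 7.
After the shift, demand is qd = 23 - 6p and supply is qs = 2p - 4.
Equate the new curves: 23 - 6p = 2p - 4, giving 27 = 8p, p = 3.375, q = 2.75.

2.75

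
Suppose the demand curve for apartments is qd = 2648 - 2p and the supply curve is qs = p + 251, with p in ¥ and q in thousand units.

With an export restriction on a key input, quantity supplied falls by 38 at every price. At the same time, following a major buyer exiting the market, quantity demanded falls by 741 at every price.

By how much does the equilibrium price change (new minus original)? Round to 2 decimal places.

-234.33

Before the shock: 2648 - 2p = p + 251 ⇒ 2397 = 3p ⇒ p = 799, q = 1050.
The new curves are qd = 1907 - 2p (demand) and qs = p + 213 (supply).
Setting them equal: 1907 - 2p = p + 213 → 1694 = 3p, so p = 1694/3 ≈ 564.6667 and q = 2333/3 ≈ 777.6667.
Δp = 564.6667 − 799 = -234.33.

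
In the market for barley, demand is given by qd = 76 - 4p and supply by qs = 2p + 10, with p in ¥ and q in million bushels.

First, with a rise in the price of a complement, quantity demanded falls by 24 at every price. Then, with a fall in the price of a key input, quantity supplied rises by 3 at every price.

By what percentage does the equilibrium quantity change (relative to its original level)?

Original equilibrium: 76 - 4p = 2p + 10 gives 66 = 6p, so p = 11 and q = 32.
The shock moves the curves to qd = 52 - 4p and qs = 2p + 13.
Equate the new curves: 52 - 4p = 2p + 13, giving 39 = 6p, p = 6.5, q = 26.
%Δq = (26 − 32) / 32 × 100 = -18.75%.

-18.75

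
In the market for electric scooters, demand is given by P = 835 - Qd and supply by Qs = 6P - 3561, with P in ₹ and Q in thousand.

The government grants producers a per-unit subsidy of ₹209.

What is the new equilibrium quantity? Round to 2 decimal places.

386.14

Before the shock: 835 - P = 6P - 3561 ⇒ 4396 = 7P ⇒ P = 628, Q = 207.
Since sellers receive the price plus the subsidy, the effective supply curve becomes Qs = 6P - 2307.
Equate the new curves: 835 - P = 6P - 2307, giving 3142 = 7P, P = 3142/7 ≈ 448.8571, Q = 2703/7 ≈ 386.1429.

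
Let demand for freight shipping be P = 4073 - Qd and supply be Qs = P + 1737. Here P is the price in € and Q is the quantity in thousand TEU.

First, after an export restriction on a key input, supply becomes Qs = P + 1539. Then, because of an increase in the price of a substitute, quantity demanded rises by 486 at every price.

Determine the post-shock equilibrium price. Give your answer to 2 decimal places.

Solve the original market: 4073 - P = P + 1737, hence P = 1168 and Q = 2905.
After the shift, demand is Qd = 4559 - P and supply is Qs = P + 1539.
Clearing the new market: 4559 - P = P + 1539, so P = 1510 and Q = 3049.

1510.00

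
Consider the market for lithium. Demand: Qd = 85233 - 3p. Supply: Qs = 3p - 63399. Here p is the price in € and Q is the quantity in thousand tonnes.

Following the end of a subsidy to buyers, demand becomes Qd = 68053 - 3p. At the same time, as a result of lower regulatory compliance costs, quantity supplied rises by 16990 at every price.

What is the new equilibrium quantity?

10822

Original equilibrium: 85233 - 3p = 3p - 63399 gives 148632 = 6p, so p = 24772 and Q = 10917.
After the shift, demand is Qd = 68053 - 3p and supply is Qs = 3p - 46409.
Clearing the new market: 68053 - 3p = 3p - 46409, so p = 19077 and Q = 10822.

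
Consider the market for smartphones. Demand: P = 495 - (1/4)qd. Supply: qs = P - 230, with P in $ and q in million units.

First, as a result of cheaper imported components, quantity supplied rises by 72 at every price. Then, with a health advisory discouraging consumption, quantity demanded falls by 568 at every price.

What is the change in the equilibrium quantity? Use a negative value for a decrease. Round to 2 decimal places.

-56.00

Initially, 1980 - 4P = P - 230, so 2210 = 5P and P = 442, q = 212.
The new curves are qd = 1412 - 4P (demand) and qs = P - 158 (supply).
Clearing the new market: 1412 - 4P = P - 158, so P = 314 and q = 156.
Δq = 156 − 212 = -56.00.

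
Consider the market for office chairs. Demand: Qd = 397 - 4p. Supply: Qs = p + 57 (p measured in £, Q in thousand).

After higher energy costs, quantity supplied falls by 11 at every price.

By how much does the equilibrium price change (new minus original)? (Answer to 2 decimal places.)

+2.20

Solve the original market: 397 - 4p = p + 57, hence p = 68 and Q = 125.
The new curves are Qd = 397 - 4p (demand) and Qs = p + 46 (supply).
Setting them equal: 397 - 4p = p + 46 → 351 = 5p, so p = 70.2 and Q = 116.2.
Δp = 70.2 − 68 = +2.20.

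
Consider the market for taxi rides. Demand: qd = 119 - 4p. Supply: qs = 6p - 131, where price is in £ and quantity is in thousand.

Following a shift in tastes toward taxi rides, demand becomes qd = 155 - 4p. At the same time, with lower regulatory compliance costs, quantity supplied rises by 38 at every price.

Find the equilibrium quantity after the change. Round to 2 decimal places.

Solve the original market: 119 - 4p = 6p - 131, hence p = 25 and q = 19.
With the change applied: demand qd = 155 - 4p, supply qs = 6p - 93.
Equate the new curves: 155 - 4p = 6p - 93, giving 248 = 10p, p = 24.8, q = 55.8.

55.80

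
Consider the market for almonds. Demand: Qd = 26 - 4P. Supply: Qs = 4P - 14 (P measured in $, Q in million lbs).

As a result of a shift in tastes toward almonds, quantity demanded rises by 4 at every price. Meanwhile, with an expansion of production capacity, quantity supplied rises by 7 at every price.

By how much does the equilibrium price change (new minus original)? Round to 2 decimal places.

Initially, 26 - 4P = 4P - 14, so 40 = 8P and P = 5, Q = 6.
With the change applied: demand Qd = 30 - 4P, supply Qs = 4P - 7.
New equilibrium: 30 - 4P = 4P - 7 ⇒ 37 = 8P ⇒ P = 4.625, Q = 11.5.
ΔP = 4.625 − 5 = -0.38.

-0.38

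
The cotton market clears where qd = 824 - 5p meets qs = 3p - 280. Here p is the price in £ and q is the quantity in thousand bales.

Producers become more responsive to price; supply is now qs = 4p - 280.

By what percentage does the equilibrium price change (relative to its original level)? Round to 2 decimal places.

-11.11

Original equilibrium: 824 - 5p = 3p - 280 gives 1104 = 8p, so p = 138 and q = 134.
With the change applied: demand qd = 824 - 5p, supply qs = 4p - 280.
Equate the new curves: 824 - 5p = 4p - 280, giving 1104 = 9p, p = 368/3 ≈ 122.6667, q = 632/3 ≈ 210.6667.
%Δp = (122.6667 − 138) / 138 × 100 = -11.11%.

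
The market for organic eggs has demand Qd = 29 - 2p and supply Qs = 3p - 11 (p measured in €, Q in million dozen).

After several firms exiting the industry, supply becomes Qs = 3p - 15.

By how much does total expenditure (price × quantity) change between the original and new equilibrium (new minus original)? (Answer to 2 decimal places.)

Original equilibrium: 29 - 2p = 3p - 11 gives 40 = 5p, so p = 8 and Q = 13.
The shock moves the curves to Qd = 29 - 2p and Qs = 3p - 15.
Equate the new curves: 29 - 2p = 3p - 15, giving 44 = 5p, p = 8.8, Q = 11.4.
Expenditure moves from 8×13 = 104 to 8.8×11.4 = 100.32; change = -3.68.

-3.68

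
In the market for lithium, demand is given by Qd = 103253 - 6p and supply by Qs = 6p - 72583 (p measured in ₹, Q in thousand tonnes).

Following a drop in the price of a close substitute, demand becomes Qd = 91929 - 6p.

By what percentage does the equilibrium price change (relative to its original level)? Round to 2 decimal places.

-6.44

Solve the original market: 103253 - 6p = 6p - 72583, hence p = 14653 and Q = 15335.
With the change applied: demand Qd = 91929 - 6p, supply Qs = 6p - 72583.
New equilibrium: 91929 - 6p = 6p - 72583 ⇒ 164512 = 12p ⇒ p = 41128/3 ≈ 13709.3333, Q = 9673.
%Δp = (13709.3333 − 14653) / 14653 × 100 = -6.44%.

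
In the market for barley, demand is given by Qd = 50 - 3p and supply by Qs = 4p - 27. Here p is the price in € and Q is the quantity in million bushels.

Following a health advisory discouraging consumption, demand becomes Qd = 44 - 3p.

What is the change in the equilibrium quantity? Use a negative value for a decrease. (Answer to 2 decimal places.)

Before the shock: 50 - 3p = 4p - 27 ⇒ 77 = 7p ⇒ p = 11, Q = 17.
The shock moves the curves to Qd = 44 - 3p and Qs = 4p - 27.
New equilibrium: 44 - 3p = 4p - 27 ⇒ 71 = 7p ⇒ p = 71/7 ≈ 10.1429, Q = 95/7 ≈ 13.5714.
ΔQ = 13.5714 − 17 = -3.43.

-3.43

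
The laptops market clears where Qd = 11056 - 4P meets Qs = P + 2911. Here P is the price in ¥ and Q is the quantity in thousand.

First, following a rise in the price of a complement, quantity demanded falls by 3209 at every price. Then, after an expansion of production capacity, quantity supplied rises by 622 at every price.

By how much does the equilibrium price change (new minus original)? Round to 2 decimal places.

Before the shock: 11056 - 4P = P + 2911 ⇒ 8145 = 5P ⇒ P = 1629, Q = 4540.
With the change applied: demand Qd = 7847 - 4P, supply Qs = P + 3533.
Equate the new curves: 7847 - 4P = P + 3533, giving 4314 = 5P, P = 862.8, Q = 4395.8.
ΔP = 862.8 − 1629 = -766.20.

-766.20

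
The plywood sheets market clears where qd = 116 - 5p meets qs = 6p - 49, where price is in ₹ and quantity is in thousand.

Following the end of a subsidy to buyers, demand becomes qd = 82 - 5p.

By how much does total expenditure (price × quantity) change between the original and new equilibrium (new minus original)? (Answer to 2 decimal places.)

-347.59

Solve the original market: 116 - 5p = 6p - 49, hence p = 15 and q = 41.
The new curves are qd = 82 - 5p (demand) and qs = 6p - 49 (supply).
Equate the new curves: 82 - 5p = 6p - 49, giving 131 = 11p, p = 131/11 ≈ 11.9091, q = 247/11 ≈ 22.4545.
Expenditure moves from 15×41 = 615 to 11.9091×22.4545 = 267.4132; change = -347.59.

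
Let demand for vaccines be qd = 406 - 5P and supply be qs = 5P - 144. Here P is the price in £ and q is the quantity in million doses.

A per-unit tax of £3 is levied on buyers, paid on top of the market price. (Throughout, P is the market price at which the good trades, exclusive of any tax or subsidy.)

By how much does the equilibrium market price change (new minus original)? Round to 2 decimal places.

-1.50

Initially, 406 - 5P = 5P - 144, so 550 = 10P and P = 55, q = 131.
Since buyers pay the price plus the tax, the effective demand curve becomes qd = 391 - 5P.
Setting them equal: 391 - 5P = 5P - 144 → 535 = 10P, so P = 53.5 and q = 123.5.
ΔP = 53.5 − 55 = -1.50.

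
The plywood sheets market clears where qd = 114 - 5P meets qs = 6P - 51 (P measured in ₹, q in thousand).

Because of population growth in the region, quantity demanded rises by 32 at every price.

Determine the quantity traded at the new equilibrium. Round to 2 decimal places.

Original equilibrium: 114 - 5P = 6P - 51 gives 165 = 11P, so P = 15 and q = 39.
With the change applied: demand qd = 146 - 5P, supply qs = 6P - 51.
New equilibrium: 146 - 5P = 6P - 51 ⇒ 197 = 11P ⇒ P = 197/11 ≈ 17.9091, q = 621/11 ≈ 56.4545.

56.45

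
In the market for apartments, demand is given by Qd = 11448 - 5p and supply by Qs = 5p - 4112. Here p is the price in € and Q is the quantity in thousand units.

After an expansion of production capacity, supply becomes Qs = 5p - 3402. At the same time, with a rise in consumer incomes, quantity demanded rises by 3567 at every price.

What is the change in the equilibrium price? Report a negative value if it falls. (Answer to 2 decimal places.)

+285.70

Initially, 11448 - 5p = 5p - 4112, so 15560 = 10p and p = 1556, Q = 3668.
The shock moves the curves to Qd = 15015 - 5p and Qs = 5p - 3402.
Setting them equal: 15015 - 5p = 5p - 3402 → 18417 = 10p, so p = 1841.7 and Q = 5806.5.
Δp = 1841.7 − 1556 = +285.70.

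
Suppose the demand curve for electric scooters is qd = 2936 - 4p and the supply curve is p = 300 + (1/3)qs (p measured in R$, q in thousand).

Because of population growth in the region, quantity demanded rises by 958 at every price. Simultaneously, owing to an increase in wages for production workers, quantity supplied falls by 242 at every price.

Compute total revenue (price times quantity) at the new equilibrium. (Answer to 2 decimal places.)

Initially, 2936 - 4p = 3p - 900, so 3836 = 7p and p = 548, q = 744.
The shock moves the curves to qd = 3894 - 4p and qs = 3p - 1142.
New equilibrium: 3894 - 4p = 3p - 1142 ⇒ 5036 = 7p ⇒ p = 5036/7 ≈ 719.4286, q = 7114/7 ≈ 1016.2857.
New expenditure = 719.4286 × 1016.2857 = 731144.98.

731144.98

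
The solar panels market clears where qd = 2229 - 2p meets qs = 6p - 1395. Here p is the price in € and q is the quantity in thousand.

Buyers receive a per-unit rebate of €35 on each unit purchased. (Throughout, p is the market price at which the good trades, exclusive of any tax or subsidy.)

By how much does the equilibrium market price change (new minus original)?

+8.75

Solve the original market: 2229 - 2p = 6p - 1395, hence p = 453 and q = 1323.
Since buyers' out-of-pocket price is the market price minus the rebate, the effective demand curve becomes qd = 2299 - 2p.
New equilibrium: 2299 - 2p = 6p - 1395 ⇒ 3694 = 8p ⇒ p = 461.75, q = 1375.5.
Δp = 461.75 − 453 = +8.75.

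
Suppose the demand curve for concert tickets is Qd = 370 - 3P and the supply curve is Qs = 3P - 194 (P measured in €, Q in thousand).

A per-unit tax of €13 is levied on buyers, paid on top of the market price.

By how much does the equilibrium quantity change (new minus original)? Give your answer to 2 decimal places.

-19.50

Before the shock: 370 - 3P = 3P - 194 ⇒ 564 = 6P ⇒ P = 94, Q = 88.
Since buyers pay the price plus the tax, the effective demand curve becomes Qd = 331 - 3P.
Equate the new curves: 331 - 3P = 3P - 194, giving 525 = 6P, P = 87.5, Q = 68.5.
ΔQ = 68.5 − 88 = -19.50.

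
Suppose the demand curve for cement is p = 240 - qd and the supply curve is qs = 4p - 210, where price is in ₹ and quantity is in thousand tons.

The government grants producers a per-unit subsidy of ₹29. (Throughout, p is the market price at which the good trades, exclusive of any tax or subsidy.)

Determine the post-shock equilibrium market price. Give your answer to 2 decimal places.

66.80

Original equilibrium: 240 - p = 4p - 210 gives 450 = 5p, so p = 90 and q = 150.
Since sellers receive the price plus the subsidy, the effective supply curve becomes qs = 4p - 94.
Equate the new curves: 240 - p = 4p - 94, giving 334 = 5p, p = 66.8, q = 173.2.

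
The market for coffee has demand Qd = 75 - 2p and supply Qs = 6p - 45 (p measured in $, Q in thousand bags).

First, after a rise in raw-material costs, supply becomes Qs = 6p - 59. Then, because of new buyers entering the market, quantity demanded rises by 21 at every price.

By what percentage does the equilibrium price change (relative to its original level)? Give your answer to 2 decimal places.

Initially, 75 - 2p = 6p - 45, so 120 = 8p and p = 15, Q = 45.
After the shift, demand is Qd = 96 - 2p and supply is Qs = 6p - 59.
Setting them equal: 96 - 2p = 6p - 59 → 155 = 8p, so p = 19.375 and Q = 57.25.
%Δp = (19.375 − 15) / 15 × 100 = +29.17%.

+29.17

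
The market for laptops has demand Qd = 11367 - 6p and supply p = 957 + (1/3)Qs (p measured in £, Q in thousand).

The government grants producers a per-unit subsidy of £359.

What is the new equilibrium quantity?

Before the shock: 11367 - 6p = 3p - 2871 ⇒ 14238 = 9p ⇒ p = 1582, Q = 1875.
Since sellers receive the price plus the subsidy, the effective supply curve becomes Qs = 3p - 1794.
New equilibrium: 11367 - 6p = 3p - 1794 ⇒ 13161 = 9p ⇒ p = 4387/3 ≈ 1462.3333, Q = 2593.

2593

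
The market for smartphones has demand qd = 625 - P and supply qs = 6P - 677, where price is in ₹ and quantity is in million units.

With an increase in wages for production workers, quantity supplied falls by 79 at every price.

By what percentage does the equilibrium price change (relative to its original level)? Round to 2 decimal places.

Solve the original market: 625 - P = 6P - 677, hence P = 186 and q = 439.
The shock moves the curves to qd = 625 - P and qs = 6P - 756.
Equate the new curves: 625 - P = 6P - 756, giving 1381 = 7P, P = 1381/7 ≈ 197.2857, q = 2994/7 ≈ 427.7143.
%ΔP = (197.2857 − 186) / 186 × 100 = +6.07%.

+6.07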